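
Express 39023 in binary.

Using repeated division by 2:
39023 ÷ 2 = 19511 remainder 1
19511 ÷ 2 = 9755 remainder 1
9755 ÷ 2 = 4877 remainder 1
4877 ÷ 2 = 2438 remainder 1
2438 ÷ 2 = 1219 remainder 0
1219 ÷ 2 = 609 remainder 1
609 ÷ 2 = 304 remainder 1
304 ÷ 2 = 152 remainder 0
152 ÷ 2 = 76 remainder 0
76 ÷ 2 = 38 remainder 0
38 ÷ 2 = 19 remainder 0
19 ÷ 2 = 9 remainder 1
9 ÷ 2 = 4 remainder 1
4 ÷ 2 = 2 remainder 0
2 ÷ 2 = 1 remainder 0
1 ÷ 2 = 0 remainder 1
Reading remainders bottom to top: 1001100001101111



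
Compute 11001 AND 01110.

AND: 1 only when both bits are 1
  11001
& 01110
-------
  01000
Decimal: 25 & 14 = 8



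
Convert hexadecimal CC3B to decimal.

Expand by place value (powers of 16):
Digit values: C = 12, B = 11
CC3B = 12 × 16^3 + 12 × 16^2 + 3 × 16^1 + 11 × 16^0
= 12 × 4096 + 12 × 256 + 3 × 16 + 11 × 1
= 49152 + 3072 + 48 + 11
= 52283



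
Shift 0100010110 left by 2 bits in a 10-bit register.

Original: 0100010110 (decimal 278)
Shift left by 2 positions
Append 2 zeros on the right and drop the 2 high bits that overflow the 10-bit width
Result: 0001011000 (decimal 88)
Equivalent: 278 << 2 = 278 × 2^2 = 1112, truncated to 10 bits = 88



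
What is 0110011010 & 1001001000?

AND: 1 only when both bits are 1
  0110011010
& 1001001000
------------
  0000001000
Decimal: 410 & 584 = 8



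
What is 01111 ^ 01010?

XOR: 1 when bits differ
  01111
^ 01010
-------
  00101
Decimal: 15 ^ 10 = 5



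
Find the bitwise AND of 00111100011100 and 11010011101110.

AND: 1 only when both bits are 1
  00111100011100
& 11010011101110
----------------
  00010000001100
Decimal: 3868 & 13550 = 1036



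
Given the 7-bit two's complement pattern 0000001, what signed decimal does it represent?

Binary: 0000001
Sign bit: 0 (non-negative)
Read directly as an unsigned value:
0000001 = 1
Value: 1



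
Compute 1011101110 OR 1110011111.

OR: 1 when either bit is 1
  1011101110
| 1110011111
------------
  1111111111
Decimal: 750 | 927 = 1023



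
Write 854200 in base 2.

Using repeated division by 2:
854200 ÷ 2 = 427100 remainder 0
427100 ÷ 2 = 213550 remainder 0
213550 ÷ 2 = 106775 remainder 0
106775 ÷ 2 = 53387 remainder 1
53387 ÷ 2 = 26693 remainder 1
26693 ÷ 2 = 13346 remainder 1
13346 ÷ 2 = 6673 remainder 0
6673 ÷ 2 = 3336 remainder 1
3336 ÷ 2 = 1668 remainder 0
1668 ÷ 2 = 834 remainder 0
834 ÷ 2 = 417 remainder 0
417 ÷ 2 = 208 remainder 1
208 ÷ 2 = 104 remainder 0
104 ÷ 2 = 52 remainder 0
52 ÷ 2 = 26 remainder 0
26 ÷ 2 = 13 remainder 0
13 ÷ 2 = 6 remainder 1
6 ÷ 2 = 3 remainder 0
3 ÷ 2 = 1 remainder 1
1 ÷ 2 = 0 remainder 1
Reading remainders bottom to top: 11010000100010111000



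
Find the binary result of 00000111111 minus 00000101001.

Method 1 - Direct subtraction (column by column from the right: bit − bit − borrow-in; if negative, add 2 and borrow 1 from the next column):
borrow: 00000000000
        00000111111
-       00000101001
-------------------
        00000010110

Method 2 - Add two's complement:
Two's complement of 00000101001: invert → 11111010110, add 1 → 11111010111
  00000111111
+ 11111010111
-------------
 100000010110  (end carry out of the top bit = 1)
Discarding the end carry: 00000010110
Decimal check:
  00000111111 = 32 + 16 + 8 + 4 + 2 + 1 = 63
  00000101001 = 32 + 8 + 1 = 41
  63 - 41 = 22, and 00000010110 = 16 + 4 + 2 = 22 ✓



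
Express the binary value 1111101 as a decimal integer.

Sum of powers of 2 for each 1-bit:
2^0 + 2^2 + 2^3 + 2^4 + 2^5 + 2^6
= 1 + 4 + 8 + 16 + 32 + 64
= 125



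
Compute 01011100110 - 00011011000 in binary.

Method 1 - Direct subtraction (column by column from the right: bit − bit − borrow-in; if negative, add 2 and borrow 1 from the next column):
borrow: 00000110000
        01011100110
-       00011011000
-------------------
        01000001110

Method 2 - Add two's complement:
Two's complement of 00011011000: invert → 11100100111, add 1 → 11100101000
  01011100110
+ 11100101000
-------------
 101000001110  (end carry out of the top bit = 1)
Discarding the end carry: 01000001110
Decimal check:
  01011100110 = 512 + 128 + 64 + 32 + 4 + 2 = 742
  00011011000 = 128 + 64 + 16 + 8 = 216
  742 - 216 = 526, and 01000001110 = 512 + 8 + 4 + 2 = 526 ✓



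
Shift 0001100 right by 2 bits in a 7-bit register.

Original: 0001100 (decimal 12)
Shift right by 2 positions
Drop the 2 low bits; fill with zeros on the left
Result: 0000011 (decimal 3)
Equivalent: 12 >> 2 = 12 ÷ 2^2 = 3



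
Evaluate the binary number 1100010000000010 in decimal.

Sum of powers of 2 for each 1-bit:
2^1 + 2^10 + 2^14 + 2^15
= 2 + 1024 + 16384 + 32768
= 50178



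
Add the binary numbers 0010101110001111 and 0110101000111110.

Add column by column from the right: bit + bit + carry-in; write the sum mod 2, carry 1 when the sum is 2 or 3.
carry:  1101010001111100
        0010101110001111
+       0110101000111110
------------------------
       01001010111001101
(the carry out of the leftmost column, 0, becomes the leading bit)
Decimal check:
  0010101110001111 = 8192 + 2048 + 512 + 256 + 128 + 8 + 4 + 2 + 1 = 11151
  0110101000111110 = 16384 + 8192 + 2048 + 512 + 32 + 16 + 8 + 4 + 2 = 27198
  11151 + 27198 = 38349, and 01001010111001101 = 32768 + 4096 + 1024 + 256 + 128 + 64 + 8 + 4 + 1 = 38349 ✓



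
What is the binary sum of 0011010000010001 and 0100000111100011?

Add column by column from the right: bit + bit + carry-in; write the sum mod 2, carry 1 when the sum is 2 or 3.
carry:  0000000000000110
        0011010000010001
+       0100000111100011
------------------------
       00111010111110100
(the carry out of the leftmost column, 0, becomes the leading bit)
Decimal check:
  0011010000010001 = 8192 + 4096 + 1024 + 16 + 1 = 13329
  0100000111100011 = 16384 + 256 + 128 + 64 + 32 + 2 + 1 = 16867
  13329 + 16867 = 30196, and 00111010111110100 = 16384 + 8192 + 4096 + 1024 + 256 + 128 + 64 + 32 + 16 + 4 = 30196 ✓



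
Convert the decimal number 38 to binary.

Using repeated division by 2:
38 ÷ 2 = 19 remainder 0
19 ÷ 2 = 9 remainder 1
9 ÷ 2 = 4 remainder 1
4 ÷ 2 = 2 remainder 0
2 ÷ 2 = 1 remainder 0
1 ÷ 2 = 0 remainder 1
Reading remainders bottom to top: 100110



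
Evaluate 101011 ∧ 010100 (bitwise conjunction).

AND: 1 only when both bits are 1
  101011
& 010100
--------
  000000
Decimal: 43 & 20 = 0



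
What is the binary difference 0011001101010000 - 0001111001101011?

Method 1 - Direct subtraction (column by column from the right: bit − bit − borrow-in; if negative, add 2 and borrow 1 from the next column):
borrow: 0011100111011110
        0011001101010000
-       0001111001101011
------------------------
        0001010011100101

Method 2 - Add two's complement:
Two's complement of 0001111001101011: invert → 1110000110010100, add 1 → 1110000110010101
  0011001101010000
+ 1110000110010101
------------------
 10001010011100101  (end carry out of the top bit = 1)
Discarding the end carry: 0001010011100101
Decimal check:
  0011001101010000 = 8192 + 4096 + 512 + 256 + 64 + 16 = 13136
  0001111001101011 = 4096 + 2048 + 1024 + 512 + 64 + 32 + 8 + 2 + 1 = 7787
  13136 - 7787 = 5349, and 0001010011100101 = 4096 + 1024 + 128 + 64 + 32 + 4 + 1 = 5349 ✓



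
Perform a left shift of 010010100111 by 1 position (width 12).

Original: 010010100111 (decimal 1191)
Shift left by 1 position
Append 1 zero on the right
Result: 100101001110 (decimal 2382)
Equivalent: 1191 << 1 = 1191 × 2^1 = 2382



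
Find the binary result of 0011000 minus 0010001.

Method 1 - Direct subtraction (column by column from the right: bit − bit − borrow-in; if negative, add 2 and borrow 1 from the next column):
borrow: 0001110
        0011000
-       0010001
---------------
        0000111

Method 2 - Add two's complement:
Two's complement of 0010001: invert → 1101110, add 1 → 1101111
  0011000
+ 1101111
---------
 10000111  (end carry out of the top bit = 1)
Discarding the end carry: 0000111
Decimal check:
  0011000 = 16 + 8 = 24
  0010001 = 16 + 1 = 17
  24 - 17 = 7, and 0000111 = 4 + 2 + 1 = 7 ✓



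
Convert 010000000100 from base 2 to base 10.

Sum of powers of 2 for each 1-bit:
2^2 + 2^10
= 4 + 1024
= 1028



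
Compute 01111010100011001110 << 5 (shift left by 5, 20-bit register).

Original: 01111010100011001110 (decimal 501966)
Shift left by 5 positions
Append 5 zeros on the right and drop the 5 high bits that overflow the 20-bit width
Result: 01010001100111000000 (decimal 334272)
Equivalent: 501966 << 5 = 501966 × 2^5 = 16062912, truncated to 20 bits = 334272



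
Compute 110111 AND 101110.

AND: 1 only when both bits are 1
  110111
& 101110
--------
  100110
Decimal: 55 & 46 = 38



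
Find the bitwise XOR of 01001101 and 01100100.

XOR: 1 when bits differ
  01001101
^ 01100100
----------
  00101001
Decimal: 77 ^ 100 = 41



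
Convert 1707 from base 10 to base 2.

Using repeated division by 2:
1707 ÷ 2 = 853 remainder 1
853 ÷ 2 = 426 remainder 1
426 ÷ 2 = 213 remainder 0
213 ÷ 2 = 106 remainder 1
106 ÷ 2 = 53 remainder 0
53 ÷ 2 = 26 remainder 1
26 ÷ 2 = 13 remainder 0
13 ÷ 2 = 6 remainder 1
6 ÷ 2 = 3 remainder 0
3 ÷ 2 = 1 remainder 1
1 ÷ 2 = 0 remainder 1
Reading remainders bottom to top: 11010101011



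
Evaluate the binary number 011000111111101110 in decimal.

Sum of powers of 2 for each 1-bit:
2^1 + 2^2 + 2^3 + 2^5 + 2^6 + 2^7 + 2^8 + 2^9 + 2^10 + 2^11 + 2^15 + 2^16
= 2 + 4 + 8 + 32 + 64 + 128 + 256 + 512 + 1024 + 2048 + 32768 + 65536
= 102382



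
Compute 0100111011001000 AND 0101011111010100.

AND: 1 only when both bits are 1
  0100111011001000
& 0101011111010100
------------------
  0100011011000000
Decimal: 20168 & 22484 = 18112



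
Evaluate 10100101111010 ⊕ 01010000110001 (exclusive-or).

XOR: 1 when bits differ
  10100101111010
^ 01010000110001
----------------
  11110101001011
Decimal: 10618 ^ 5169 = 15691



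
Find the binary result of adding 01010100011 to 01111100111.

Add column by column from the right: bit + bit + carry-in; write the sum mod 2, carry 1 when the sum is 2 or 3.
carry:  11111001110
        01010100011
+       01111100111
-------------------
       011010001010
(the carry out of the leftmost column, 0, becomes the leading bit)
Decimal check:
  01010100011 = 512 + 128 + 32 + 2 + 1 = 675
  01111100111 = 512 + 256 + 128 + 64 + 32 + 4 + 2 + 1 = 999
  675 + 999 = 1674, and 011010001010 = 1024 + 512 + 128 + 8 + 2 = 1674 ✓



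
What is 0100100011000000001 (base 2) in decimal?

Sum of powers of 2 for each 1-bit:
2^0 + 2^9 + 2^10 + 2^14 + 2^17
= 1 + 512 + 1024 + 16384 + 131072
= 148993



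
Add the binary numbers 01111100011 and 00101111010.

Add column by column from the right: bit + bit + carry-in; write the sum mod 2, carry 1 when the sum is 2 or 3.
carry:  11111000100
        01111100011
+       00101111010
-------------------
       010101011101
(the carry out of the leftmost column, 0, becomes the leading bit)
Decimal check:
  01111100011 = 512 + 256 + 128 + 64 + 32 + 2 + 1 = 995
  00101111010 = 256 + 64 + 32 + 16 + 8 + 2 = 378
  995 + 378 = 1373, and 010101011101 = 1024 + 256 + 64 + 16 + 8 + 4 + 1 = 1373 ✓



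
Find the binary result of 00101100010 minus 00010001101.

Method 1 - Direct subtraction (column by column from the right: bit − bit − borrow-in; if negative, add 2 and borrow 1 from the next column):
borrow: 00100111010
        00101100010
-       00010001101
-------------------
        00011010101

Method 2 - Add two's complement:
Two's complement of 00010001101: invert → 11101110010, add 1 → 11101110011
  00101100010
+ 11101110011
-------------
 100011010101  (end carry out of the top bit = 1)
Discarding the end carry: 00011010101
Decimal check:
  00101100010 = 256 + 64 + 32 + 2 = 354
  00010001101 = 128 + 8 + 4 + 1 = 141
  354 - 141 = 213, and 00011010101 = 128 + 64 + 16 + 4 + 1 = 213 ✓



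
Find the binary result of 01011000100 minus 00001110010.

Method 1 - Direct subtraction (column by column from the right: bit − bit − borrow-in; if negative, add 2 and borrow 1 from the next column):
borrow: 00011100100
        01011000100
-       00001110010
-------------------
        01001010010

Method 2 - Add two's complement:
Two's complement of 00001110010: invert → 11110001101, add 1 → 11110001110
  01011000100
+ 11110001110
-------------
 101001010010  (end carry out of the top bit = 1)
Discarding the end carry: 01001010010
Decimal check:
  01011000100 = 512 + 128 + 64 + 4 = 708
  00001110010 = 64 + 32 + 16 + 2 = 114
  708 - 114 = 594, and 01001010010 = 512 + 64 + 16 + 2 = 594 ✓



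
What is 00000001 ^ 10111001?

XOR: 1 when bits differ
  00000001
^ 10111001
----------
  10111000
Decimal: 1 ^ 185 = 184



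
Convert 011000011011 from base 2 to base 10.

Sum of powers of 2 for each 1-bit:
2^0 + 2^1 + 2^3 + 2^4 + 2^9 + 2^10
= 1 + 2 + 8 + 16 + 512 + 1024
= 1563



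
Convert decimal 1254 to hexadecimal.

Using repeated division by 16 (digits 10–15 are A–F):
1254 ÷ 16 = 78 remainder 6
78 ÷ 16 = 4 remainder 14 (E)
4 ÷ 16 = 0 remainder 4
Reading remainders bottom to top: 4E6



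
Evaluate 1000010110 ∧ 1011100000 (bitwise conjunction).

AND: 1 only when both bits are 1
  1000010110
& 1011100000
------------
  1000000000
Decimal: 534 & 736 = 512



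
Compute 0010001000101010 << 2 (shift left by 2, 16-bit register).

Original: 0010001000101010 (decimal 8746)
Shift left by 2 positions
Append 2 zeros on the right
Result: 1000100010101000 (decimal 34984)
Equivalent: 8746 << 2 = 8746 × 2^2 = 34984



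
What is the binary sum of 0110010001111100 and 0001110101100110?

Add column by column from the right: bit + bit + carry-in; write the sum mod 2, carry 1 when the sum is 2 or 3.
carry:  1111100011111000
        0110010001111100
+       0001110101100110
------------------------
       01000000111100010
(the carry out of the leftmost column, 0, becomes the leading bit)
Decimal check:
  0110010001111100 = 16384 + 8192 + 1024 + 64 + 32 + 16 + 8 + 4 = 25724
  0001110101100110 = 4096 + 2048 + 1024 + 256 + 64 + 32 + 4 + 2 = 7526
  25724 + 7526 = 33250, and 01000000111100010 = 32768 + 256 + 128 + 64 + 32 + 2 = 33250 ✓



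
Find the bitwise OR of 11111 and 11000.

OR: 1 when either bit is 1
  11111
| 11000
-------
  11111
Decimal: 31 | 24 = 31



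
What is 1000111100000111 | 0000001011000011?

OR: 1 when either bit is 1
  1000111100000111
| 0000001011000011
------------------
  1000111111000111
Decimal: 36615 | 707 = 36807



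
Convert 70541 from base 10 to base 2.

Using repeated division by 2:
70541 ÷ 2 = 35270 remainder 1
35270 ÷ 2 = 17635 remainder 0
17635 ÷ 2 = 8817 remainder 1
8817 ÷ 2 = 4408 remainder 1
4408 ÷ 2 = 2204 remainder 0
2204 ÷ 2 = 1102 remainder 0
1102 ÷ 2 = 551 remainder 0
551 ÷ 2 = 275 remainder 1
275 ÷ 2 = 137 remainder 1
137 ÷ 2 = 68 remainder 1
68 ÷ 2 = 34 remainder 0
34 ÷ 2 = 17 remainder 0
17 ÷ 2 = 8 remainder 1
8 ÷ 2 = 4 remainder 0
4 ÷ 2 = 2 remainder 0
2 ÷ 2 = 1 remainder 0
1 ÷ 2 = 0 remainder 1
Reading remainders bottom to top: 10001001110001101



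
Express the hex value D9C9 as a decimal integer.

Expand by place value (powers of 16):
Digit values: D = 13, C = 12
D9C9 = 13 × 16^3 + 9 × 16^2 + 12 × 16^1 + 9 × 16^0
= 13 × 4096 + 9 × 256 + 12 × 16 + 9 × 1
= 53248 + 2304 + 192 + 9
= 55753



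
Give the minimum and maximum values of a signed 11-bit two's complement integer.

For 11-bit two's complement:
Minimum: -2^10 = -1024
Maximum: 2^10 - 1 = 1023



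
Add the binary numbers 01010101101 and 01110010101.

Add column by column from the right: bit + bit + carry-in; write the sum mod 2, carry 1 when the sum is 2 or 3.
carry:  11101111010
        01010101101
+       01110010101
-------------------
       011001000010
(the carry out of the leftmost column, 0, becomes the leading bit)
Decimal check:
  01010101101 = 512 + 128 + 32 + 8 + 4 + 1 = 685
  01110010101 = 512 + 256 + 128 + 16 + 4 + 1 = 917
  685 + 917 = 1602, and 011001000010 = 1024 + 512 + 64 + 2 = 1602 ✓



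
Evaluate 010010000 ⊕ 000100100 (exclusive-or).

XOR: 1 when bits differ
  010010000
^ 000100100
-----------
  010110100
Decimal: 144 ^ 36 = 180



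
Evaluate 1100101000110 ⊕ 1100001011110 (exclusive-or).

XOR: 1 when bits differ
  1100101000110
^ 1100001011110
---------------
  0000100011000
Decimal: 6470 ^ 6238 = 280



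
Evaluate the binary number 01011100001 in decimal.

Sum of powers of 2 for each 1-bit:
2^0 + 2^5 + 2^6 + 2^7 + 2^9
= 1 + 32 + 64 + 128 + 512
= 737



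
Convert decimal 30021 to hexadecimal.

Using repeated division by 16 (digits 10–15 are A–F):
30021 ÷ 16 = 1876 remainder 5
1876 ÷ 16 = 117 remainder 4
117 ÷ 16 = 7 remainder 5
7 ÷ 16 = 0 remainder 7
Reading remainders bottom to top: 7545



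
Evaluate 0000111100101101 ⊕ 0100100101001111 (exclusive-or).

XOR: 1 when bits differ
  0000111100101101
^ 0100100101001111
------------------
  0100011001100010
Decimal: 3885 ^ 18767 = 18018



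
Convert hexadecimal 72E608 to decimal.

Expand by place value (powers of 16):
Digit values: E = 14
72E608 = 7 × 16^5 + 2 × 16^4 + 14 × 16^3 + 6 × 16^2 + 0 × 16^1 + 8 × 16^0
= 7 × 1048576 + 2 × 65536 + 14 × 4096 + 6 × 256 + 0 × 16 + 8 × 1
= 7340032 + 131072 + 57344 + 1536 + 0 + 8
= 7529992



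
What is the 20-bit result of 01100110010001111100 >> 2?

Original: 01100110010001111100 (decimal 418940)
Shift right by 2 positions
Drop the 2 low bits; fill with zeros on the left
Result: 00011001100100011111 (decimal 104735)
Equivalent: 418940 >> 2 = 418940 ÷ 2^2 = 104735



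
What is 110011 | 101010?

OR: 1 when either bit is 1
  110011
| 101010
--------
  111011
Decimal: 51 | 42 = 59



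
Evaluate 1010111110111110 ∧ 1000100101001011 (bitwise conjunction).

AND: 1 only when both bits are 1
  1010111110111110
& 1000100101001011
------------------
  1000100100001010
Decimal: 44990 & 35147 = 35082



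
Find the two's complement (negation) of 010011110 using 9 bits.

Original: 010011110
Step 1 - Invert all bits: 101100001
Step 2 - Add 1: 101100010
Verification: 010011110 + 101100010 = 1000000000; discarding the end carry (carry out of the top bit) leaves the 9-bit value 000000000, as required for x + (-x)



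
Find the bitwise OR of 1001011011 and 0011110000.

OR: 1 when either bit is 1
  1001011011
| 0011110000
------------
  1011111011
Decimal: 603 | 240 = 763



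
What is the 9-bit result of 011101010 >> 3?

Original: 011101010 (decimal 234)
Shift right by 3 positions
Drop the 3 low bits; fill with zeros on the left
Result: 000011101 (decimal 29)
Equivalent: 234 >> 3 = 234 ÷ 2^3 = 29



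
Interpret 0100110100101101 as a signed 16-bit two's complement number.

Binary: 0100110100101101
Sign bit: 0 (non-negative)
Read directly as an unsigned value:
0100110100101101 = 16384 + 2048 + 1024 + 256 + 32 + 8 + 4 + 1 = 19757
Value: 19757



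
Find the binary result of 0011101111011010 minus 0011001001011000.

Method 1 - Direct subtraction (column by column from the right: bit − bit − borrow-in; if negative, add 2 and borrow 1 from the next column):
borrow: 0000000000000000
        0011101111011010
-       0011001001011000
------------------------
        0000100110000010

Method 2 - Add two's complement:
Two's complement of 0011001001011000: invert → 1100110110100111, add 1 → 1100110110101000
  0011101111011010
+ 1100110110101000
------------------
 10000100110000010  (end carry out of the top bit = 1)
Discarding the end carry: 0000100110000010
Decimal check:
  0011101111011010 = 8192 + 4096 + 2048 + 512 + 256 + 128 + 64 + 16 + 8 + 2 = 15322
  0011001001011000 = 8192 + 4096 + 512 + 64 + 16 + 8 = 12888
  15322 - 12888 = 2434, and 0000100110000010 = 2048 + 256 + 128 + 2 = 2434 ✓



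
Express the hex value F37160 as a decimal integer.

Expand by place value (powers of 16):
Digit values: F = 15
F37160 = 15 × 16^5 + 3 × 16^4 + 7 × 16^3 + 1 × 16^2 + 6 × 16^1 + 0 × 16^0
= 15 × 1048576 + 3 × 65536 + 7 × 4096 + 1 × 256 + 6 × 16 + 0 × 1
= 15728640 + 196608 + 28672 + 256 + 96 + 0
= 15954272



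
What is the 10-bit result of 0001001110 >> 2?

Original: 0001001110 (decimal 78)
Shift right by 2 positions
Drop the 2 low bits; fill with zeros on the left
Result: 0000010011 (decimal 19)
Equivalent: 78 >> 2 = 78 ÷ 2^2 = 19



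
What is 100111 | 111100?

OR: 1 when either bit is 1
  100111
| 111100
--------
  111111
Decimal: 39 | 60 = 63



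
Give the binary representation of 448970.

Using repeated division by 2:
448970 ÷ 2 = 224485 remainder 0
224485 ÷ 2 = 112242 remainder 1
112242 ÷ 2 = 56121 remainder 0
56121 ÷ 2 = 28060 remainder 1
28060 ÷ 2 = 14030 remainder 0
14030 ÷ 2 = 7015 remainder 0
7015 ÷ 2 = 3507 remainder 1
3507 ÷ 2 = 1753 remainder 1
1753 ÷ 2 = 876 remainder 1
876 ÷ 2 = 438 remainder 0
438 ÷ 2 = 219 remainder 0
219 ÷ 2 = 109 remainder 1
109 ÷ 2 = 54 remainder 1
54 ÷ 2 = 27 remainder 0
27 ÷ 2 = 13 remainder 1
13 ÷ 2 = 6 remainder 1
6 ÷ 2 = 3 remainder 0
3 ÷ 2 = 1 remainder 1
1 ÷ 2 = 0 remainder 1
Reading remainders bottom to top: 1101101100111001010



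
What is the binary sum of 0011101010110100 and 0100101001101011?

Add column by column from the right: bit + bit + carry-in; write the sum mod 2, carry 1 when the sum is 2 or 3.
carry:  1111010111000000
        0011101010110100
+       0100101001101011
------------------------
       01000010100011111
(the carry out of the leftmost column, 0, becomes the leading bit)
Decimal check:
  0011101010110100 = 8192 + 4096 + 2048 + 512 + 128 + 32 + 16 + 4 = 15028
  0100101001101011 = 16384 + 2048 + 512 + 64 + 32 + 8 + 2 + 1 = 19051
  15028 + 19051 = 34079, and 01000010100011111 = 32768 + 1024 + 256 + 16 + 8 + 4 + 2 + 1 = 34079 ✓



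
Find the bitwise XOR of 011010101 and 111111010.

XOR: 1 when bits differ
  011010101
^ 111111010
-----------
  100101111
Decimal: 213 ^ 506 = 303



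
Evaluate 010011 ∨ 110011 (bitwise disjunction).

OR: 1 when either bit is 1
  010011
| 110011
--------
  110011
Decimal: 19 | 51 = 51



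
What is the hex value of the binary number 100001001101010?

Group into 4-bit nibbles from right:
  0100 = 4
  0010 = 2
  0110 = 6
  1010 = A
Result: 426A



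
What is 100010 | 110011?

OR: 1 when either bit is 1
  100010
| 110011
--------
  110011
Decimal: 34 | 51 = 51



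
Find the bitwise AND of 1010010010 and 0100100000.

AND: 1 only when both bits are 1
  1010010010
& 0100100000
------------
  0000000000
Decimal: 658 & 288 = 0



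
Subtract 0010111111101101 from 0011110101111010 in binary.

Method 1 - Direct subtraction (column by column from the right: bit − bit − borrow-in; if negative, add 2 and borrow 1 from the next column):
borrow: 0001111100011010
        0011110101111010
-       0010111111101101
------------------------
        0000110110001101

Method 2 - Add two's complement:
Two's complement of 0010111111101101: invert → 1101000000010010, add 1 → 1101000000010011
  0011110101111010
+ 1101000000010011
------------------
 10000110110001101  (end carry out of the top bit = 1)
Discarding the end carry: 0000110110001101
Decimal check:
  0011110101111010 = 8192 + 4096 + 2048 + 1024 + 256 + 64 + 32 + 16 + 8 + 2 = 15738
  0010111111101101 = 8192 + 2048 + 1024 + 512 + 256 + 128 + 64 + 32 + 8 + 4 + 1 = 12269
  15738 - 12269 = 3469, and 0000110110001101 = 2048 + 1024 + 256 + 128 + 8 + 4 + 1 = 3469 ✓



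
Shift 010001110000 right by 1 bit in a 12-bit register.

Original: 010001110000 (decimal 1136)
Shift right by 1 position
Drop the 1 low bit; fill with zero on the left
Result: 001000111000 (decimal 568)
Equivalent: 1136 >> 1 = 1136 ÷ 2^1 = 568



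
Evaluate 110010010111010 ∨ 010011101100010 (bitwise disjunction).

OR: 1 when either bit is 1
  110010010111010
| 010011101100010
-----------------
  110011111111010
Decimal: 25786 | 10082 = 26618



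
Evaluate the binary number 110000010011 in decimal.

Sum of powers of 2 for each 1-bit:
2^0 + 2^1 + 2^4 + 2^10 + 2^11
= 1 + 2 + 16 + 1024 + 2048
= 3091



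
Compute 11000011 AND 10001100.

AND: 1 only when both bits are 1
  11000011
& 10001100
----------
  10000000
Decimal: 195 & 140 = 128



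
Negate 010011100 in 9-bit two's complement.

Original: 010011100
Step 1 - Invert all bits: 101100011
Step 2 - Add 1: 101100100
Verification: 010011100 + 101100100 = 1000000000; discarding the end carry (carry out of the top bit) leaves the 9-bit value 000000000, as required for x + (-x)



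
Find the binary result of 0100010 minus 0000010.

Method 1 - Direct subtraction (column by column from the right: bit − bit − borrow-in; if negative, add 2 and borrow 1 from the next column):
borrow: 0000000
        0100010
-       0000010
---------------
        0100000

Method 2 - Add two's complement:
Two's complement of 0000010: invert → 1111101, add 1 → 1111110
  0100010
+ 1111110
---------
 10100000  (end carry out of the top bit = 1)
Discarding the end carry: 0100000
Decimal check:
  0100010 = 32 + 2 = 34
  0000010 = 2
  34 - 2 = 32, and 0100000 = 32 ✓



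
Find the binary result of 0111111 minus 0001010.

Method 1 - Direct subtraction (column by column from the right: bit − bit − borrow-in; if negative, add 2 and borrow 1 from the next column):
borrow: 0000000
        0111111
-       0001010
---------------
        0110101

Method 2 - Add two's complement:
Two's complement of 0001010: invert → 1110101, add 1 → 1110110
  0111111
+ 1110110
---------
 10110101  (end carry out of the top bit = 1)
Discarding the end carry: 0110101
Decimal check:
  0111111 = 32 + 16 + 8 + 4 + 2 + 1 = 63
  0001010 = 8 + 2 = 10
  63 - 10 = 53, and 0110101 = 32 + 16 + 4 + 1 = 53 ✓



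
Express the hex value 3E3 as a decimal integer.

Expand by place value (powers of 16):
Digit values: E = 14
3E3 = 3 × 16^2 + 14 × 16^1 + 3 × 16^0
= 3 × 256 + 14 × 16 + 3 × 1
= 768 + 224 + 3
= 995



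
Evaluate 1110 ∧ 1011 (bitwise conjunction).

AND: 1 only when both bits are 1
  1110
& 1011
------
  1010
Decimal: 14 & 11 = 10



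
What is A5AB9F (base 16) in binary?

Convert each hex digit to 4 bits:
  A = 1010
  5 = 0101
  A = 1010
  B = 1011
  9 = 1001
  F = 1111
Concatenate: 101001011010101110011111



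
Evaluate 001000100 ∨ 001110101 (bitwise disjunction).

OR: 1 when either bit is 1
  001000100
| 001110101
-----------
  001110101
Decimal: 68 | 117 = 117



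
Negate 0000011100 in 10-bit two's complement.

Original: 0000011100
Step 1 - Invert all bits: 1111100011
Step 2 - Add 1: 1111100100
Verification: 0000011100 + 1111100100 = 10000000000; discarding the end carry (carry out of the top bit) leaves the 10-bit value 0000000000, as required for x + (-x)



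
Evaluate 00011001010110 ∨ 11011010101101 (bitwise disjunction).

OR: 1 when either bit is 1
  00011001010110
| 11011010101101
----------------
  11011011111111
Decimal: 1622 | 13997 = 14079



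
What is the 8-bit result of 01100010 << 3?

Original: 01100010 (decimal 98)
Shift left by 3 positions
Append 3 zeros on the right and drop the 3 high bits that overflow the 8-bit width
Result: 00010000 (decimal 16)
Equivalent: 98 << 3 = 98 × 2^3 = 784, truncated to 8 bits = 16



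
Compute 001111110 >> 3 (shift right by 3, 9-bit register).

Original: 001111110 (decimal 126)
Shift right by 3 positions
Drop the 3 low bits; fill with zeros on the left
Result: 000001111 (decimal 15)
Equivalent: 126 >> 3 = 126 ÷ 2^3 = 15



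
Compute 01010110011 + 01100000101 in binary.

Add column by column from the right: bit + bit + carry-in; write the sum mod 2, carry 1 when the sum is 2 or 3.
carry:  10000001110
        01010110011
+       01100000101
-------------------
       010110111000
(the carry out of the leftmost column, 0, becomes the leading bit)
Decimal check:
  01010110011 = 512 + 128 + 32 + 16 + 2 + 1 = 691
  01100000101 = 512 + 256 + 4 + 1 = 773
  691 + 773 = 1464, and 010110111000 = 1024 + 256 + 128 + 32 + 16 + 8 = 1464 ✓



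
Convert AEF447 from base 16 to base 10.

Expand by place value (powers of 16):
Digit values: A = 10, E = 14, F = 15
AEF447 = 10 × 16^5 + 14 × 16^4 + 15 × 16^3 + 4 × 16^2 + 4 × 16^1 + 7 × 16^0
= 10 × 1048576 + 14 × 65536 + 15 × 4096 + 4 × 256 + 4 × 16 + 7 × 1
= 10485760 + 917504 + 61440 + 1024 + 64 + 7
= 11465799



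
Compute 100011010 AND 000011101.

AND: 1 only when both bits are 1
  100011010
& 000011101
-----------
  000011000
Decimal: 282 & 29 = 24



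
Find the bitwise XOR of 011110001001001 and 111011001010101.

XOR: 1 when bits differ
  011110001001001
^ 111011001010101
-----------------
  100101000011100
Decimal: 15433 ^ 30293 = 18972



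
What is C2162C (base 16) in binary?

Convert each hex digit to 4 bits:
  C = 1100
  2 = 0010
  1 = 0001
  6 = 0110
  2 = 0010
  C = 1100
Concatenate: 110000100001011000101100



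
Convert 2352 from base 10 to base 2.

Using repeated division by 2:
2352 ÷ 2 = 1176 remainder 0
1176 ÷ 2 = 588 remainder 0
588 ÷ 2 = 294 remainder 0
294 ÷ 2 = 147 remainder 0
147 ÷ 2 = 73 remainder 1
73 ÷ 2 = 36 remainder 1
36 ÷ 2 = 18 remainder 0
18 ÷ 2 = 9 remainder 0
9 ÷ 2 = 4 remainder 1
4 ÷ 2 = 2 remainder 0
2 ÷ 2 = 1 remainder 0
1 ÷ 2 = 0 remainder 1
Reading remainders bottom to top: 100100110000



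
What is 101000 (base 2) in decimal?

Sum of powers of 2 for each 1-bit:
2^3 + 2^5
= 8 + 32
= 40



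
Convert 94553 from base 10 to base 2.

Using repeated division by 2:
94553 ÷ 2 = 47276 remainder 1
47276 ÷ 2 = 23638 remainder 0
23638 ÷ 2 = 11819 remainder 0
11819 ÷ 2 = 5909 remainder 1
5909 ÷ 2 = 2954 remainder 1
2954 ÷ 2 = 1477 remainder 0
1477 ÷ 2 = 738 remainder 1
738 ÷ 2 = 369 remainder 0
369 ÷ 2 = 184 remainder 1
184 ÷ 2 = 92 remainder 0
92 ÷ 2 = 46 remainder 0
46 ÷ 2 = 23 remainder 0
23 ÷ 2 = 11 remainder 1
11 ÷ 2 = 5 remainder 1
5 ÷ 2 = 2 remainder 1
2 ÷ 2 = 1 remainder 0
1 ÷ 2 = 0 remainder 1
Reading remainders bottom to top: 10111000101011001



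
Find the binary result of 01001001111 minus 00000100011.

Method 1 - Direct subtraction (column by column from the right: bit − bit − borrow-in; if negative, add 2 and borrow 1 from the next column):
borrow: 00001000000
        01001001111
-       00000100011
-------------------
        01000101100

Method 2 - Add two's complement:
Two's complement of 00000100011: invert → 11111011100, add 1 → 11111011101
  01001001111
+ 11111011101
-------------
 101000101100  (end carry out of the top bit = 1)
Discarding the end carry: 01000101100
Decimal check:
  01001001111 = 512 + 64 + 8 + 4 + 2 + 1 = 591
  00000100011 = 32 + 2 + 1 = 35
  591 - 35 = 556, and 01000101100 = 512 + 32 + 8 + 4 = 556 ✓



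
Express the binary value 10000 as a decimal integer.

Sum of powers of 2 for each 1-bit:
2^4
= 16
= 16



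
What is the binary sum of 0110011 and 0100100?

Add column by column from the right: bit + bit + carry-in; write the sum mod 2, carry 1 when the sum is 2 or 3.
carry:  1000000
        0110011
+       0100100
---------------
       01010111
(the carry out of the leftmost column, 0, becomes the leading bit)
Decimal check:
  0110011 = 32 + 16 + 2 + 1 = 51
  0100100 = 32 + 4 = 36
  51 + 36 = 87, and 01010111 = 64 + 16 + 4 + 2 + 1 = 87 ✓



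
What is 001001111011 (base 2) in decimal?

Sum of powers of 2 for each 1-bit:
2^0 + 2^1 + 2^3 + 2^4 + 2^5 + 2^6 + 2^9
= 1 + 2 + 8 + 16 + 32 + 64 + 512
= 635



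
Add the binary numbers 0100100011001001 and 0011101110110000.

Add column by column from the right: bit + bit + carry-in; write the sum mod 2, carry 1 when the sum is 2 or 3.
carry:  1111011100000000
        0100100011001001
+       0011101110110000
------------------------
       01000010001111001
(the carry out of the leftmost column, 0, becomes the leading bit)
Decimal check:
  0100100011001001 = 16384 + 2048 + 128 + 64 + 8 + 1 = 18633
  0011101110110000 = 8192 + 4096 + 2048 + 512 + 256 + 128 + 32 + 16 = 15280
  18633 + 15280 = 33913, and 01000010001111001 = 32768 + 1024 + 64 + 32 + 16 + 8 + 1 = 33913 ✓



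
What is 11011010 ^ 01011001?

XOR: 1 when bits differ
  11011010
^ 01011001
----------
  10000011
Decimal: 218 ^ 89 = 131



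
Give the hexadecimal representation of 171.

Using repeated division by 16 (digits 10–15 are A–F):
171 ÷ 16 = 10 remainder 11 (B)
10 ÷ 16 = 0 remainder 10 (A)
Reading remainders bottom to top: AB



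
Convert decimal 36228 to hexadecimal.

Using repeated division by 16 (digits 10–15 are A–F):
36228 ÷ 16 = 2264 remainder 4
2264 ÷ 16 = 141 remainder 8
141 ÷ 16 = 8 remainder 13 (D)
8 ÷ 16 = 0 remainder 8
Reading remainders bottom to top: 8D84



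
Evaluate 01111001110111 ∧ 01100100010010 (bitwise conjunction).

AND: 1 only when both bits are 1
  01111001110111
& 01100100010010
----------------
  01100000010010
Decimal: 7799 & 6418 = 6162



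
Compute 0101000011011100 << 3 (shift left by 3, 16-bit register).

Original: 0101000011011100 (decimal 20700)
Shift left by 3 positions
Append 3 zeros on the right and drop the 3 high bits that overflow the 16-bit width
Result: 1000011011100000 (decimal 34528)
Equivalent: 20700 << 3 = 20700 × 2^3 = 165600, truncated to 16 bits = 34528



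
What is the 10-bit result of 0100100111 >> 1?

Original: 0100100111 (decimal 295)
Shift right by 1 position
Drop the 1 low bit; fill with zero on the left
Result: 0010010011 (decimal 147)
Equivalent: 295 >> 1 = 295 ÷ 2^1 = 147



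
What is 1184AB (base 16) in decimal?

Expand by place value (powers of 16):
Digit values: A = 10, B = 11
1184AB = 1 × 16^5 + 1 × 16^4 + 8 × 16^3 + 4 × 16^2 + 10 × 16^1 + 11 × 16^0
= 1 × 1048576 + 1 × 65536 + 8 × 4096 + 4 × 256 + 10 × 16 + 11 × 1
= 1048576 + 65536 + 32768 + 1024 + 160 + 11
= 1148075



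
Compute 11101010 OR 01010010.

OR: 1 when either bit is 1
  11101010
| 01010010
----------
  11111010
Decimal: 234 | 82 = 250



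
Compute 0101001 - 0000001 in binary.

Method 1 - Direct subtraction (column by column from the right: bit − bit − borrow-in; if negative, add 2 and borrow 1 from the next column):
borrow: 0000000
        0101001
-       0000001
---------------
        0101000

Method 2 - Add two's complement:
Two's complement of 0000001: invert → 1111110, add 1 → 1111111
  0101001
+ 1111111
---------
 10101000  (end carry out of the top bit = 1)
Discarding the end carry: 0101000
Decimal check:
  0101001 = 32 + 8 + 1 = 41
  0000001 = 1
  41 - 1 = 40, and 0101000 = 32 + 8 = 40 ✓



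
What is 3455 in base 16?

Using repeated division by 16 (digits 10–15 are A–F):
3455 ÷ 16 = 215 remainder 15 (F)
215 ÷ 16 = 13 remainder 7
13 ÷ 16 = 0 remainder 13 (D)
Reading remainders bottom to top: D7F



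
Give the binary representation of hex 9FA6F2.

Convert each hex digit to 4 bits:
  9 = 1001
  F = 1111
  A = 1010
  6 = 0110
  F = 1111
  2 = 0010
Concatenate: 100111111010011011110010



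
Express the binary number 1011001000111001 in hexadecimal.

Group into 4-bit nibbles from right:
  1011 = B
  0010 = 2
  0011 = 3
  1001 = 9
Result: B239



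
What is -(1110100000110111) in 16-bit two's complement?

Original (sign bit 1, negative): 1110100000110111
Step 1 - Invert all bits: 0001011111001000
Step 2 - Add 1: 0001011111001001
Verification: 1110100000110111 + 0001011111001001 = 10000000000000000; discarding the end carry (carry out of the top bit) leaves the 16-bit value 0000000000000000, as required for x + (-x)



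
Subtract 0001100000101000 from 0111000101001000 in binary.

Method 1 - Direct subtraction (column by column from the right: bit − bit − borrow-in; if negative, add 2 and borrow 1 from the next column):
borrow: 0011000001000000
        0111000101001000
-       0001100000101000
------------------------
        0101100100100000

Method 2 - Add two's complement:
Two's complement of 0001100000101000: invert → 1110011111010111, add 1 → 1110011111011000
  0111000101001000
+ 1110011111011000
------------------
 10101100100100000  (end carry out of the top bit = 1)
Discarding the end carry: 0101100100100000
Decimal check:
  0111000101001000 = 16384 + 8192 + 4096 + 256 + 64 + 8 = 29000
  0001100000101000 = 4096 + 2048 + 32 + 8 = 6184
  29000 - 6184 = 22816, and 0101100100100000 = 16384 + 4096 + 2048 + 256 + 32 = 22816 ✓



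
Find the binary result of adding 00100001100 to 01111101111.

Add column by column from the right: bit + bit + carry-in; write the sum mod 2, carry 1 when the sum is 2 or 3.
carry:  11000011000
        00100001100
+       01111101111
-------------------
       010011111011
(the carry out of the leftmost column, 0, becomes the leading bit)
Decimal check:
  00100001100 = 256 + 8 + 4 = 268
  01111101111 = 512 + 256 + 128 + 64 + 32 + 8 + 4 + 2 + 1 = 1007
  268 + 1007 = 1275, and 010011111011 = 1024 + 128 + 64 + 32 + 16 + 8 + 2 + 1 = 1275 ✓



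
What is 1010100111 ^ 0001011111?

XOR: 1 when bits differ
  1010100111
^ 0001011111
------------
  1011111000
Decimal: 679 ^ 95 = 760



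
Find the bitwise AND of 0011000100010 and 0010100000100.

AND: 1 only when both bits are 1
  0011000100010
& 0010100000100
---------------
  0010000000000
Decimal: 1570 & 1284 = 1024



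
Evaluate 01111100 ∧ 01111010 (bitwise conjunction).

AND: 1 only when both bits are 1
  01111100
& 01111010
----------
  01111000
Decimal: 124 & 122 = 120



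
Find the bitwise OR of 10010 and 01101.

OR: 1 when either bit is 1
  10010
| 01101
-------
  11111
Decimal: 18 | 13 = 31



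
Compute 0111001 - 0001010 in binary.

Method 1 - Direct subtraction (column by column from the right: bit − bit − borrow-in; if negative, add 2 and borrow 1 from the next column):
borrow: 0011100
        0111001
-       0001010
---------------
        0101111

Method 2 - Add two's complement:
Two's complement of 0001010: invert → 1110101, add 1 → 1110110
  0111001
+ 1110110
---------
 10101111  (end carry out of the top bit = 1)
Discarding the end carry: 0101111
Decimal check:
  0111001 = 32 + 16 + 8 + 1 = 57
  0001010 = 8 + 2 = 10
  57 - 10 = 47, and 0101111 = 32 + 8 + 4 + 2 + 1 = 47 ✓



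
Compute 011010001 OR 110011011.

OR: 1 when either bit is 1
  011010001
| 110011011
-----------
  111011011
Decimal: 209 | 411 = 475



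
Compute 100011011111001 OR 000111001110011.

OR: 1 when either bit is 1
  100011011111001
| 000111001110011
-----------------
  100111011111011
Decimal: 18169 | 3699 = 20219



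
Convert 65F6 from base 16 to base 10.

Expand by place value (powers of 16):
Digit values: F = 15
65F6 = 6 × 16^3 + 5 × 16^2 + 15 × 16^1 + 6 × 16^0
= 6 × 4096 + 5 × 256 + 15 × 16 + 6 × 1
= 24576 + 1280 + 240 + 6
= 26102



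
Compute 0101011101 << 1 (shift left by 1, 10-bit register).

Original: 0101011101 (decimal 349)
Shift left by 1 position
Append 1 zero on the right
Result: 1010111010 (decimal 698)
Equivalent: 349 << 1 = 349 × 2^1 = 698



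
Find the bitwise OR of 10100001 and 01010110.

OR: 1 when either bit is 1
  10100001
| 01010110
----------
  11110111
Decimal: 161 | 86 = 247



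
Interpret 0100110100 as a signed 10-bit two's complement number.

Binary: 0100110100
Sign bit: 0 (non-negative)
Read directly as an unsigned value:
0100110100 = 256 + 32 + 16 + 4 = 308
Value: 308



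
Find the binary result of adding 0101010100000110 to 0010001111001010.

Add column by column from the right: bit + bit + carry-in; write the sum mod 2, carry 1 when the sum is 2 or 3.
carry:  0000111000011100
        0101010100000110
+       0010001111001010
------------------------
       00111100011010000
(the carry out of the leftmost column, 0, becomes the leading bit)
Decimal check:
  0101010100000110 = 16384 + 4096 + 1024 + 256 + 4 + 2 = 21766
  0010001111001010 = 8192 + 512 + 256 + 128 + 64 + 8 + 2 = 9162
  21766 + 9162 = 30928, and 00111100011010000 = 16384 + 8192 + 4096 + 2048 + 128 + 64 + 16 = 30928 ✓

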